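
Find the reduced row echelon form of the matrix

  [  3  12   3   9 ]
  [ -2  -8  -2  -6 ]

[[1, 4, 1, 3], [0, 0, 0, 0]]

r1 → 1/3·r1
  [  1   4   1   3 ]
  [ -2  -8  -2  -6 ]
r2 → r2 + 2·r1
  [ 1  4  1  3 ]
  [ 0  0  0  0 ]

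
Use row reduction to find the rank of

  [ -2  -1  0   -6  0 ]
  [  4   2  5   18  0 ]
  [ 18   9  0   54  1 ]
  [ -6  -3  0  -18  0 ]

Multiply ρ1 by -1/2.
Subtract 4 times ρ1 from ρ2.
Subtract 18 times ρ1 from ρ3.
Add 6 times ρ1 to ρ4.
Multiply ρ2 by 1/5.
The reduced form has 3 nonzero rows.

rank = 3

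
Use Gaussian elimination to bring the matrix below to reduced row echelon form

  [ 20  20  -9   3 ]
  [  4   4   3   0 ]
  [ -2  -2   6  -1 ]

[[1, 1, 0, 0], [0, 0, 1, 0], [0, 0, 0, 1]]

Multiply ρ1 by 1/20.
  [  1   1  -9/20  3/20 ]
  [  4   4      3     0 ]
  [ -2  -2      6    -1 ]
Subtract 4 times ρ1 from ρ2.
  [  1   1  -9/20  3/20 ]
  [  0   0   24/5  -3/5 ]
  [ -2  -2      6    -1 ]
Add 2 times ρ1 to ρ3.
  [ 1  1  -9/20   3/20 ]
  [ 0  0   24/5   -3/5 ]
  [ 0  0  51/10  -7/10 ]
Multiply ρ2 by 5/24.
  [ 1  1  -9/20   3/20 ]
  [ 0  0      1   -1/8 ]
  [ 0  0  51/10  -7/10 ]
Subtract 51/10 times ρ2 from ρ3.
  [ 1  1  -9/20   3/20 ]
  [ 0  0      1   -1/8 ]
  [ 0  0      0  -1/16 ]
Multiply ρ3 by -16.
  [ 1  1  -9/20  3/20 ]
  [ 0  0      1  -1/8 ]
  [ 0  0      0     1 ]
Add 1/8 times ρ3 to ρ2.
  [ 1  1  -9/20  3/20 ]
  [ 0  0      1     0 ]
  [ 0  0      0     1 ]
Subtract 3/20 times ρ3 from ρ1.
  [ 1  1  -9/20  0 ]
  [ 0  0      1  0 ]
  [ 0  0      0  1 ]
Add 9/20 times ρ2 to ρ1.
  [ 1  1  0  0 ]
  [ 0  0  1  0 ]
  [ 0  0  0  1 ]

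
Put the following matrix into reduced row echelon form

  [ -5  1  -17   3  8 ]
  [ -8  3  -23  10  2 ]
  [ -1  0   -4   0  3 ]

[[1, 0, 4, 0, -3], [0, 1, 3, 0, -4], [0, 0, 0, 1, -1]]

Multiply R1 by -1/5.
Add 8 times R1 to R2.
Add R1 to R3.
Multiply R2 by 5/7.
Add 1/5 times R2 to R3.
Multiply R3 by 7.
Subtract 26/7 times R3 from R2.
Add 3/5 times R3 to R1.
Add 1/5 times R2 to R1.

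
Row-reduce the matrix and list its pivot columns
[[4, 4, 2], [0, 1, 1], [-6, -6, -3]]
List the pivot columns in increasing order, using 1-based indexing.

Multiply R1 by 1/4.
  [  1   1  1/2 ]
  [  0   1    1 ]
  [ -6  -6   -3 ]
Add 6 times R1 to R3.
  [ 1  1  1/2 ]
  [ 0  1    1 ]
  [ 0  0    0 ]
Subtract R2 from R1.
  [ 1  0  -1/2 ]
  [ 0  1     1 ]
  [ 0  0     0 ]
Pivot columns are the columns containing a leading 1.

1, 2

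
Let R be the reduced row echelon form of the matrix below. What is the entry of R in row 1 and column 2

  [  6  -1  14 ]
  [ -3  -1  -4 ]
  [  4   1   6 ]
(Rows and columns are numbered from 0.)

Multiply r1 by 1/6.
  [  1  -1/6  7/3 ]
  [ -3    -1   -4 ]
  [  4     1    6 ]
Add 3 times r1 to r2.
  [ 1  -1/6  7/3 ]
  [ 0  -3/2    3 ]
  [ 4     1    6 ]
Subtract 4 times r1 from r3.
  [ 1  -1/6    7/3 ]
  [ 0  -3/2      3 ]
  [ 0   5/3  -10/3 ]
Multiply r2 by -2/3.
  [ 1  -1/6    7/3 ]
  [ 0     1     -2 ]
  [ 0   5/3  -10/3 ]
Subtract 5/3 times r2 from r3.
  [ 1  -1/6  7/3 ]
  [ 0     1   -2 ]
  [ 0     0    0 ]
Add 1/6 times r2 to r1.
  [ 1  0   2 ]
  [ 0  1  -2 ]
  [ 0  0   0 ]

-2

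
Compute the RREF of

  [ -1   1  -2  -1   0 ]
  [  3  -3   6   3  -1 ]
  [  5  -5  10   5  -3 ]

[[1, -1, 2, 1, 0], [0, 0, 0, 0, 1], [0, 0, 0, 0, 0]]

Multiply ρ1 by -1.
  [ 1  -1   2  1   0 ]
  [ 3  -3   6  3  -1 ]
  [ 5  -5  10  5  -3 ]
Subtract 3 times ρ1 from ρ2.
  [ 1  -1   2  1   0 ]
  [ 0   0   0  0  -1 ]
  [ 5  -5  10  5  -3 ]
Subtract 5 times ρ1 from ρ3.
  [ 1  -1  2  1   0 ]
  [ 0   0  0  0  -1 ]
  [ 0   0  0  0  -3 ]
Multiply ρ2 by -1.
  [ 1  -1  2  1   0 ]
  [ 0   0  0  0   1 ]
  [ 0   0  0  0  -3 ]
Add 3 times ρ2 to ρ3.
  [ 1  -1  2  1  0 ]
  [ 0   0  0  0  1 ]
  [ 0   0  0  0  0 ]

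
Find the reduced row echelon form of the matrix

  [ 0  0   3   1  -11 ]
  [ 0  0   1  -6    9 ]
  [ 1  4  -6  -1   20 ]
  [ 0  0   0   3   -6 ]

ρ1 <-> ρ3
  [ 1  4  -6  -1   20 ]
  [ 0  0   1  -6    9 ]
  [ 0  0   3   1  -11 ]
  [ 0  0   0   3   -6 ]
ρ3 -> ρ3 − 3·ρ2
  [ 1  4  -6  -1   20 ]
  [ 0  0   1  -6    9 ]
  [ 0  0   0  19  -38 ]
  [ 0  0   0   3   -6 ]
ρ3 -> 1/19·ρ3
  [ 1  4  -6  -1  20 ]
  [ 0  0   1  -6   9 ]
  [ 0  0   0   1  -2 ]
  [ 0  0   0   3  -6 ]
ρ4 -> ρ4 − 3·ρ3
  [ 1  4  -6  -1  20 ]
  [ 0  0   1  -6   9 ]
  [ 0  0   0   1  -2 ]
  [ 0  0   0   0   0 ]
ρ2 -> ρ2 + 6·ρ3
  [ 1  4  -6  -1  20 ]
  [ 0  0   1   0  -3 ]
  [ 0  0   0   1  -2 ]
  [ 0  0   0   0   0 ]
ρ1 -> ρ1 + ρ3
  [ 1  4  -6  0  18 ]
  [ 0  0   1  0  -3 ]
  [ 0  0   0  1  -2 ]
  [ 0  0   0  0   0 ]
ρ1 -> ρ1 + 6·ρ2
  [ 1  4  0  0   0 ]
  [ 0  0  1  0  -3 ]
  [ 0  0  0  1  -2 ]
  [ 0  0  0  0   0 ]

[[1, 4, 0, 0, 0], [0, 0, 1, 0, -3], [0, 0, 0, 1, -2], [0, 0, 0, 0, 0]]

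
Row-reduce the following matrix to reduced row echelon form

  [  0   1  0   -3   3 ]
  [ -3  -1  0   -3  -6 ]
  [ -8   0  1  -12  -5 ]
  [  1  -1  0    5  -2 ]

Swap R1 and R2.
  [ -3  -1  0   -3  -6 ]
  [  0   1  0   -3   3 ]
  [ -8   0  1  -12  -5 ]
  [  1  -1  0    5  -2 ]
Multiply R1 by -1/3.
  [  1  1/3  0    1   2 ]
  [  0    1  0   -3   3 ]
  [ -8    0  1  -12  -5 ]
  [  1   -1  0    5  -2 ]
Add 8 times R1 to R3.
  [ 1  1/3  0   1   2 ]
  [ 0    1  0  -3   3 ]
  [ 0  8/3  1  -4  11 ]
  [ 1   -1  0   5  -2 ]
Subtract R1 from R4.
  [ 1   1/3  0   1   2 ]
  [ 0     1  0  -3   3 ]
  [ 0   8/3  1  -4  11 ]
  [ 0  -4/3  0   4  -4 ]
Subtract 8/3 times R2 from R3.
  [ 1   1/3  0   1   2 ]
  [ 0     1  0  -3   3 ]
  [ 0     0  1   4   3 ]
  [ 0  -4/3  0   4  -4 ]
Add 4/3 times R2 to R4.
  [ 1  1/3  0   1  2 ]
  [ 0    1  0  -3  3 ]
  [ 0    0  1   4  3 ]
  [ 0    0  0   0  0 ]
Subtract 1/3 times R2 from R1.
  [ 1  0  0   2  1 ]
  [ 0  1  0  -3  3 ]
  [ 0  0  1   4  3 ]
  [ 0  0  0   0  0 ]

[[1, 0, 0, 2, 1], [0, 1, 0, -3, 3], [0, 0, 1, 4, 3], [0, 0, 0, 0, 0]]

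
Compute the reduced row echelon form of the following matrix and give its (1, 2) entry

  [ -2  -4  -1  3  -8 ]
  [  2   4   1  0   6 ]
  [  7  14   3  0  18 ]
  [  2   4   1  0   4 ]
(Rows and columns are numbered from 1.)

2

R1 -> -1/2·R1
R2 -> R2 − 2·R1
R3 -> R3 − 7·R1
R4 -> R4 − 2·R1
R2 <-> R3
R2 -> -2·R2
R3 -> 1/3·R3
R4 -> R4 − 3·R3
R4 -> -1/2·R4
R3 -> R3 + 2/3·R4
R2 -> R2 − 20·R4
R1 -> R1 − 4·R4
R2 -> R2 + 21·R3
R1 -> R1 + 3/2·R3
R1 -> R1 − 1/2·R2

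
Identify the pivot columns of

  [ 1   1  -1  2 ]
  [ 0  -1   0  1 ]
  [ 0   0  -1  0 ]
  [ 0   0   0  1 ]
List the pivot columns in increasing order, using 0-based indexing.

0, 1, 2, 3

R2 -> -1·R2
  [ 1  1  -1   2 ]
  [ 0  1   0  -1 ]
  [ 0  0  -1   0 ]
  [ 0  0   0   1 ]
R3 -> -1·R3
  [ 1  1  -1   2 ]
  [ 0  1   0  -1 ]
  [ 0  0   1   0 ]
  [ 0  0   0   1 ]
R2 -> R2 + R4
  [ 1  1  -1  2 ]
  [ 0  1   0  0 ]
  [ 0  0   1  0 ]
  [ 0  0   0  1 ]
R1 -> R1 − 2·R4
  [ 1  1  -1  0 ]
  [ 0  1   0  0 ]
  [ 0  0   1  0 ]
  [ 0  0   0  1 ]
R1 -> R1 + R3
  [ 1  1  0  0 ]
  [ 0  1  0  0 ]
  [ 0  0  1  0 ]
  [ 0  0  0  1 ]
R1 -> R1 − R2
  [ 1  0  0  0 ]
  [ 0  1  0  0 ]
  [ 0  0  1  0 ]
  [ 0  0  0  1 ]
Pivot columns are the columns containing a leading 1.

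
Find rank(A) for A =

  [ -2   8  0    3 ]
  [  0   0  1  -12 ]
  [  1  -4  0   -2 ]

rank = 3

R1 ← -1/2·R1
R3 ← R3 − R1
R3 ← -2·R3
R2 ← R2 + 12·R3
R1 ← R1 + 3/2·R3
The reduced form has 3 nonzero rows.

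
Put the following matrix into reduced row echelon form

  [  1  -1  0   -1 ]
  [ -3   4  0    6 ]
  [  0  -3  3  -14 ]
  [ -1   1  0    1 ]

[[1, 0, 0, 2], [0, 1, 0, 3], [0, 0, 1, -5/3], [0, 0, 0, 0]]

r2 ← r2 + 3·r1
r4 ← r4 + r1
r3 ← r3 + 3·r2
r3 ← 1/3·r3
r1 ← r1 + r2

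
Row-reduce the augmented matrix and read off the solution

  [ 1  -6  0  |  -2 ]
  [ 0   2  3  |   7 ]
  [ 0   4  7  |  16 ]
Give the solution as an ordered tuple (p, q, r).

Multiply ρ2 by 1/2.
Subtract 4 times ρ2 from ρ3.
Subtract 3/2 times ρ3 from ρ2.
Add 6 times ρ2 to ρ1.
Reading off the last column: p = 1, q = 1/2, r = 2.

(1, 1/2, 2)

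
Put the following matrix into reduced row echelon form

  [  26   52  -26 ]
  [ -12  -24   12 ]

[[1, 2, -1], [0, 0, 0]]

ρ1 → 1/26·ρ1
  [   1    2  -1 ]
  [ -12  -24  12 ]
ρ2 → ρ2 + 12·ρ1
  [ 1  2  -1 ]
  [ 0  0   0 ]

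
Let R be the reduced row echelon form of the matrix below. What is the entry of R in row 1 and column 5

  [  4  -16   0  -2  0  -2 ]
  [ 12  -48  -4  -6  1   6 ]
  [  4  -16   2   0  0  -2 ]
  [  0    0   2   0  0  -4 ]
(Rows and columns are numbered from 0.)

-2

Multiply R1 by 1/4.
  [  1   -4   0  -1/2  0  -1/2 ]
  [ 12  -48  -4    -6  1     6 ]
  [  4  -16   2     0  0    -2 ]
  [  0    0   2     0  0    -4 ]
Subtract 12 times R1 from R2.
  [ 1   -4   0  -1/2  0  -1/2 ]
  [ 0    0  -4     0  1    12 ]
  [ 4  -16   2     0  0    -2 ]
  [ 0    0   2     0  0    -4 ]
Subtract 4 times R1 from R3.
  [ 1  -4   0  -1/2  0  -1/2 ]
  [ 0   0  -4     0  1    12 ]
  [ 0   0   2     2  0     0 ]
  [ 0   0   2     0  0    -4 ]
Multiply R2 by -1/4.
  [ 1  -4  0  -1/2     0  -1/2 ]
  [ 0   0  1     0  -1/4    -3 ]
  [ 0   0  2     2     0     0 ]
  [ 0   0  2     0     0    -4 ]
Subtract 2 times R2 from R3.
  [ 1  -4  0  -1/2     0  -1/2 ]
  [ 0   0  1     0  -1/4    -3 ]
  [ 0   0  0     2   1/2     6 ]
  [ 0   0  2     0     0    -4 ]
Subtract 2 times R2 from R4.
  [ 1  -4  0  -1/2     0  -1/2 ]
  [ 0   0  1     0  -1/4    -3 ]
  [ 0   0  0     2   1/2     6 ]
  [ 0   0  0     0   1/2     2 ]
Multiply R3 by 1/2.
  [ 1  -4  0  -1/2     0  -1/2 ]
  [ 0   0  1     0  -1/4    -3 ]
  [ 0   0  0     1   1/4     3 ]
  [ 0   0  0     0   1/2     2 ]
Multiply R4 by 2.
  [ 1  -4  0  -1/2     0  -1/2 ]
  [ 0   0  1     0  -1/4    -3 ]
  [ 0   0  0     1   1/4     3 ]
  [ 0   0  0     0     1     4 ]
Subtract 1/4 times R4 from R3.
  [ 1  -4  0  -1/2     0  -1/2 ]
  [ 0   0  1     0  -1/4    -3 ]
  [ 0   0  0     1     0     2 ]
  [ 0   0  0     0     1     4 ]
Add 1/4 times R4 to R2.
  [ 1  -4  0  -1/2  0  -1/2 ]
  [ 0   0  1     0  0    -2 ]
  [ 0   0  0     1  0     2 ]
  [ 0   0  0     0  1     4 ]
Add 1/2 times R3 to R1.
  [ 1  -4  0  0  0  1/2 ]
  [ 0   0  1  0  0   -2 ]
  [ 0   0  0  1  0    2 ]
  [ 0   0  0  0  1    4 ]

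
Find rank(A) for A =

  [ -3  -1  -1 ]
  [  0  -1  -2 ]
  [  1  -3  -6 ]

rank = 3

R1 ← -1/3·R1
  [ 1  1/3  1/3 ]
  [ 0   -1   -2 ]
  [ 1   -3   -6 ]
R3 ← R3 − R1
  [ 1    1/3    1/3 ]
  [ 0     -1     -2 ]
  [ 0  -10/3  -19/3 ]
R2 ← -1·R2
  [ 1    1/3    1/3 ]
  [ 0      1      2 ]
  [ 0  -10/3  -19/3 ]
R3 ← R3 + 10/3·R2
  [ 1  1/3  1/3 ]
  [ 0    1    2 ]
  [ 0    0  1/3 ]
R3 ← 3·R3
  [ 1  1/3  1/3 ]
  [ 0    1    2 ]
  [ 0    0    1 ]
R2 ← R2 − 2·R3
  [ 1  1/3  1/3 ]
  [ 0    1    0 ]
  [ 0    0    1 ]
R1 ← R1 − 1/3·R3
  [ 1  1/3  0 ]
  [ 0    1  0 ]
  [ 0    0  1 ]
R1 ← R1 − 1/3·R2
  [ 1  0  0 ]
  [ 0  1  0 ]
  [ 0  0  1 ]
The reduced form has 3 nonzero rows.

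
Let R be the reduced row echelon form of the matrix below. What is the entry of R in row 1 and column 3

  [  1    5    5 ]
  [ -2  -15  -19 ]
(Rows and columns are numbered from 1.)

-4

Add 2 times r1 to r2.
  [ 1   5   5 ]
  [ 0  -5  -9 ]
Multiply r2 by -1/5.
  [ 1  5    5 ]
  [ 0  1  9/5 ]
Subtract 5 times r2 from r1.
  [ 1  0   -4 ]
  [ 0  1  9/5 ]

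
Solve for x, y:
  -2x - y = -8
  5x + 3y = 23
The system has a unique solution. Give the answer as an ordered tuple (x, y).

(1, 6)

Form the augmented matrix and row-reduce:
  [ -2  -1  |  -8 ]
  [  5   3  |  23 ]
R1 → -1/2·R1
  [ 1  1/2  |   4 ]
  [ 5    3  |  23 ]
R2 → R2 − 5·R1
  [ 1  1/2  |  4 ]
  [ 0  1/2  |  3 ]
R2 → 2·R2
  [ 1  1/2  |  4 ]
  [ 0    1  |  6 ]
R1 → R1 − 1/2·R2
  [ 1  0  |  1 ]
  [ 0  1  |  6 ]
Reading off the last column: x = 1, y = 6.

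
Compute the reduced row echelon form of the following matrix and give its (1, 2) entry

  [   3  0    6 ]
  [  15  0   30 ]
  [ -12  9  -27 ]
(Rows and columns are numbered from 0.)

R1 → 1/3·R1
  [   1  0    2 ]
  [  15  0   30 ]
  [ -12  9  -27 ]
R2 → R2 − 15·R1
  [   1  0    2 ]
  [   0  0    0 ]
  [ -12  9  -27 ]
R3 → R3 + 12·R1
  [ 1  0   2 ]
  [ 0  0   0 ]
  [ 0  9  -3 ]
R2 <=> R3
  [ 1  0   2 ]
  [ 0  9  -3 ]
  [ 0  0   0 ]
R2 → 1/9·R2
  [ 1  0     2 ]
  [ 0  1  -1/3 ]
  [ 0  0     0 ]

-1/3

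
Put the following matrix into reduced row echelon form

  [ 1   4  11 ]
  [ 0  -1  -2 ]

Multiply R2 by -1.
  [ 1  4  11 ]
  [ 0  1   2 ]
Subtract 4 times R2 from R1.
  [ 1  0  3 ]
  [ 0  1  2 ]

[[1, 0, 3], [0, 1, 2]]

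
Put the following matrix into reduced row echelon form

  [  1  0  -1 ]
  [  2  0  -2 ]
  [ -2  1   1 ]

Subtract 2 times R1 from R2.
  [  1  0  -1 ]
  [  0  0   0 ]
  [ -2  1   1 ]
Add 2 times R1 to R3.
  [ 1  0  -1 ]
  [ 0  0   0 ]
  [ 0  1  -1 ]
Swap R2 and R3.
  [ 1  0  -1 ]
  [ 0  1  -1 ]
  [ 0  0   0 ]

[[1, 0, -1], [0, 1, -1], [0, 0, 0]]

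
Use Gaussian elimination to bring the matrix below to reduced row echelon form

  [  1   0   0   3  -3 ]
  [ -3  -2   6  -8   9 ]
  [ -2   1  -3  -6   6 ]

[[1, 0, 0, 0, -3], [0, 1, -3, 0, 0], [0, 0, 0, 1, 0]]

r2 ← r2 + 3·r1
  [  1   0   0   3  -3 ]
  [  0  -2   6   1   0 ]
  [ -2   1  -3  -6   6 ]
r3 ← r3 + 2·r1
  [ 1   0   0  3  -3 ]
  [ 0  -2   6  1   0 ]
  [ 0   1  -3  0   0 ]
r2 ← -1/2·r2
  [ 1  0   0     3  -3 ]
  [ 0  1  -3  -1/2   0 ]
  [ 0  1  -3     0   0 ]
r3 ← r3 − r2
  [ 1  0   0     3  -3 ]
  [ 0  1  -3  -1/2   0 ]
  [ 0  0   0   1/2   0 ]
r3 ← 2·r3
  [ 1  0   0     3  -3 ]
  [ 0  1  -3  -1/2   0 ]
  [ 0  0   0     1   0 ]
r2 ← r2 + 1/2·r3
  [ 1  0   0  3  -3 ]
  [ 0  1  -3  0   0 ]
  [ 0  0   0  1   0 ]
r1 ← r1 − 3·r3
  [ 1  0   0  0  -3 ]
  [ 0  1  -3  0   0 ]
  [ 0  0   0  1   0 ]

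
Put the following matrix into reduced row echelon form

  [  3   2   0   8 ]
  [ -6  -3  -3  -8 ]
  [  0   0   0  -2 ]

[[1, 0, 2, 0], [0, 1, -3, 0], [0, 0, 0, 1]]

Multiply ρ1 by 1/3.
Add 6 times ρ1 to ρ2.
Multiply ρ3 by -1/2.
Subtract 8 times ρ3 from ρ2.
Subtract 8/3 times ρ3 from ρ1.
Subtract 2/3 times ρ2 from ρ1.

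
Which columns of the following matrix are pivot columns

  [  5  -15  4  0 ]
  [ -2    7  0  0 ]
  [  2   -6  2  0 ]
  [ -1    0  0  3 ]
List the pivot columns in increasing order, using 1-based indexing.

1, 2, 3, 4

Multiply R1 by 1/5.
Add 2 times R1 to R2.
Subtract 2 times R1 from R3.
Add R1 to R4.
Add 3 times R2 to R4.
Multiply R3 by 5/2.
Subtract 28/5 times R3 from R4.
Multiply R4 by 1/3.
Subtract 8/5 times R3 from R2.
Subtract 4/5 times R3 from R1.
Add 3 times R2 to R1.
Pivot columns are the columns containing a leading 1.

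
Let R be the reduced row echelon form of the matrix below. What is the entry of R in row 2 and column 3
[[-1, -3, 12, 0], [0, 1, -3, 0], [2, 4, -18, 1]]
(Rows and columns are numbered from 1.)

R1 -> -1·R1
  [ 1  3  -12  0 ]
  [ 0  1   -3  0 ]
  [ 2  4  -18  1 ]
R3 -> R3 − 2·R1
  [ 1   3  -12  0 ]
  [ 0   1   -3  0 ]
  [ 0  -2    6  1 ]
R3 -> R3 + 2·R2
  [ 1  3  -12  0 ]
  [ 0  1   -3  0 ]
  [ 0  0    0  1 ]
R1 -> R1 − 3·R2
  [ 1  0  -3  0 ]
  [ 0  1  -3  0 ]
  [ 0  0   0  1 ]

-3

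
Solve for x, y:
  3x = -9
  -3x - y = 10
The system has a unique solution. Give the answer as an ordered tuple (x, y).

Form the augmented matrix and row-reduce:
  [  3   0  |  -9 ]
  [ -3  -1  |  10 ]
r1 -> 1/3·r1
  [  1   0  |  -3 ]
  [ -3  -1  |  10 ]
r2 -> r2 + 3·r1
  [ 1   0  |  -3 ]
  [ 0  -1  |   1 ]
r2 -> -1·r2
  [ 1  0  |  -3 ]
  [ 0  1  |  -1 ]
Reading off the last column: x = -3, y = -1.

(-3, -1)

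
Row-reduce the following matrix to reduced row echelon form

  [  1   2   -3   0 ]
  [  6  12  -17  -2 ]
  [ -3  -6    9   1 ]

ρ2 := ρ2 − 6·ρ1
ρ3 := ρ3 + 3·ρ1
ρ2 := ρ2 + 2·ρ3
ρ1 := ρ1 + 3·ρ2

[[1, 2, 0, 0], [0, 0, 1, 0], [0, 0, 0, 1]]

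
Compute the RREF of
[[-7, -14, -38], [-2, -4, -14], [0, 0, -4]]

[[1, 2, 0], [0, 0, 1], [0, 0, 0]]

R1 → -1/7·R1
  [  1   2  38/7 ]
  [ -2  -4   -14 ]
  [  0   0    -4 ]
R2 → R2 + 2·R1
  [ 1  2   38/7 ]
  [ 0  0  -22/7 ]
  [ 0  0     -4 ]
R2 → -7/22·R2
  [ 1  2  38/7 ]
  [ 0  0     1 ]
  [ 0  0    -4 ]
R3 → R3 + 4·R2
  [ 1  2  38/7 ]
  [ 0  0     1 ]
  [ 0  0     0 ]
R1 → R1 − 38/7·R2
  [ 1  2  0 ]
  [ 0  0  1 ]
  [ 0  0  0 ]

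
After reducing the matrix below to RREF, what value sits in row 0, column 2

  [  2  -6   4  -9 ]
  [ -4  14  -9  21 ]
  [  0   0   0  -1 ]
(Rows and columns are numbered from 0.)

1/2

R1 -> 1/2·R1
  [  1  -3   2  -9/2 ]
  [ -4  14  -9    21 ]
  [  0   0   0    -1 ]
R2 -> R2 + 4·R1
  [ 1  -3   2  -9/2 ]
  [ 0   2  -1     3 ]
  [ 0   0   0    -1 ]
R2 -> 1/2·R2
  [ 1  -3     2  -9/2 ]
  [ 0   1  -1/2   3/2 ]
  [ 0   0     0    -1 ]
R3 -> -1·R3
  [ 1  -3     2  -9/2 ]
  [ 0   1  -1/2   3/2 ]
  [ 0   0     0     1 ]
R2 -> R2 − 3/2·R3
  [ 1  -3     2  -9/2 ]
  [ 0   1  -1/2     0 ]
  [ 0   0     0     1 ]
R1 -> R1 + 9/2·R3
  [ 1  -3     2  0 ]
  [ 0   1  -1/2  0 ]
  [ 0   0     0  1 ]
R1 -> R1 + 3·R2
  [ 1  0   1/2  0 ]
  [ 0  1  -1/2  0 ]
  [ 0  0     0  1 ]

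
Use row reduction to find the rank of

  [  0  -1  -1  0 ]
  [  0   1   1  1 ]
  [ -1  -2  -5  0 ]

ρ1 <=> ρ3
  [ -1  -2  -5  0 ]
  [  0   1   1  1 ]
  [  0  -1  -1  0 ]
ρ1 ← -1·ρ1
  [ 1   2   5  0 ]
  [ 0   1   1  1 ]
  [ 0  -1  -1  0 ]
ρ3 ← ρ3 + ρ2
  [ 1  2  5  0 ]
  [ 0  1  1  1 ]
  [ 0  0  0  1 ]
ρ2 ← ρ2 − ρ3
  [ 1  2  5  0 ]
  [ 0  1  1  0 ]
  [ 0  0  0  1 ]
ρ1 ← ρ1 − 2·ρ2
  [ 1  0  3  0 ]
  [ 0  1  1  0 ]
  [ 0  0  0  1 ]
The reduced form has 3 nonzero rows.

rank = 3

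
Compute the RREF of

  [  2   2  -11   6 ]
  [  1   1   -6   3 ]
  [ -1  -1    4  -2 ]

r1 -> 1/2·r1
  [  1   1  -11/2   3 ]
  [  1   1     -6   3 ]
  [ -1  -1      4  -2 ]
r2 -> r2 − r1
  [  1   1  -11/2   3 ]
  [  0   0   -1/2   0 ]
  [ -1  -1      4  -2 ]
r3 -> r3 + r1
  [ 1  1  -11/2  3 ]
  [ 0  0   -1/2  0 ]
  [ 0  0   -3/2  1 ]
r2 -> -2·r2
  [ 1  1  -11/2  3 ]
  [ 0  0      1  0 ]
  [ 0  0   -3/2  1 ]
r3 -> r3 + 3/2·r2
  [ 1  1  -11/2  3 ]
  [ 0  0      1  0 ]
  [ 0  0      0  1 ]
r1 -> r1 − 3·r3
  [ 1  1  -11/2  0 ]
  [ 0  0      1  0 ]
  [ 0  0      0  1 ]
r1 -> r1 + 11/2·r2
  [ 1  1  0  0 ]
  [ 0  0  1  0 ]
  [ 0  0  0  1 ]

[[1, 1, 0, 0], [0, 0, 1, 0], [0, 0, 0, 1]]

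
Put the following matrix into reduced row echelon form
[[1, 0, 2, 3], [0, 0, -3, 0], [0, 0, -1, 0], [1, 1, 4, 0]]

R4 -> R4 − R1
  [ 1  0   2   3 ]
  [ 0  0  -3   0 ]
  [ 0  0  -1   0 ]
  [ 0  1   2  -3 ]
R2 ↔ R4
  [ 1  0   2   3 ]
  [ 0  1   2  -3 ]
  [ 0  0  -1   0 ]
  [ 0  0  -3   0 ]
R3 -> -1·R3
  [ 1  0   2   3 ]
  [ 0  1   2  -3 ]
  [ 0  0   1   0 ]
  [ 0  0  -3   0 ]
R4 -> R4 + 3·R3
  [ 1  0  2   3 ]
  [ 0  1  2  -3 ]
  [ 0  0  1   0 ]
  [ 0  0  0   0 ]
R2 -> R2 − 2·R3
  [ 1  0  2   3 ]
  [ 0  1  0  -3 ]
  [ 0  0  1   0 ]
  [ 0  0  0   0 ]
R1 -> R1 − 2·R3
  [ 1  0  0   3 ]
  [ 0  1  0  -3 ]
  [ 0  0  1   0 ]
  [ 0  0  0   0 ]

[[1, 0, 0, 3], [0, 1, 0, -3], [0, 0, 1, 0], [0, 0, 0, 0]]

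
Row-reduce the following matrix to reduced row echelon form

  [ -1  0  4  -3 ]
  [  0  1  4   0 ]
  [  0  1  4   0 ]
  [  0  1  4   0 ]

r1 → -1·r1
  [ 1  0  -4  3 ]
  [ 0  1   4  0 ]
  [ 0  1   4  0 ]
  [ 0  1   4  0 ]
r3 → r3 − r2
  [ 1  0  -4  3 ]
  [ 0  1   4  0 ]
  [ 0  0   0  0 ]
  [ 0  1   4  0 ]
r4 → r4 − r2
  [ 1  0  -4  3 ]
  [ 0  1   4  0 ]
  [ 0  0   0  0 ]
  [ 0  0   0  0 ]

[[1, 0, -4, 3], [0, 1, 4, 0], [0, 0, 0, 0], [0, 0, 0, 0]]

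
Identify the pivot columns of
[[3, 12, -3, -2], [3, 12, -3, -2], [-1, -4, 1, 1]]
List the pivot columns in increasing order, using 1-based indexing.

Multiply r1 by 1/3.
  [  1   4  -1  -2/3 ]
  [  3  12  -3    -2 ]
  [ -1  -4   1     1 ]
Subtract 3 times r1 from r2.
  [  1   4  -1  -2/3 ]
  [  0   0   0     0 ]
  [ -1  -4   1     1 ]
Add r1 to r3.
  [ 1  4  -1  -2/3 ]
  [ 0  0   0     0 ]
  [ 0  0   0   1/3 ]
Swap r2 and r3.
  [ 1  4  -1  -2/3 ]
  [ 0  0   0   1/3 ]
  [ 0  0   0     0 ]
Multiply r2 by 3.
  [ 1  4  -1  -2/3 ]
  [ 0  0   0     1 ]
  [ 0  0   0     0 ]
Add 2/3 times r2 to r1.
  [ 1  4  -1  0 ]
  [ 0  0   0  1 ]
  [ 0  0   0  0 ]
Pivot columns are the columns containing a leading 1.

1, 4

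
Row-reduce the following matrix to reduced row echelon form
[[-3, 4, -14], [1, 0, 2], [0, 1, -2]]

ρ1 → -1/3·ρ1
  [ 1  -4/3  14/3 ]
  [ 1     0     2 ]
  [ 0     1    -2 ]
ρ2 → ρ2 − ρ1
  [ 1  -4/3  14/3 ]
  [ 0   4/3  -8/3 ]
  [ 0     1    -2 ]
ρ2 → 3/4·ρ2
  [ 1  -4/3  14/3 ]
  [ 0     1    -2 ]
  [ 0     1    -2 ]
ρ3 → ρ3 − ρ2
  [ 1  -4/3  14/3 ]
  [ 0     1    -2 ]
  [ 0     0     0 ]
ρ1 → ρ1 + 4/3·ρ2
  [ 1  0   2 ]
  [ 0  1  -2 ]
  [ 0  0   0 ]

[[1, 0, 2], [0, 1, -2], [0, 0, 0]]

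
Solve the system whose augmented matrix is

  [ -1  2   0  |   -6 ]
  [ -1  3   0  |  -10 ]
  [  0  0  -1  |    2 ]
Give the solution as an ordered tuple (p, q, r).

(-2, -4, -2)

R1 → -1·R1
  [  1  -2   0  |    6 ]
  [ -1   3   0  |  -10 ]
  [  0   0  -1  |    2 ]
R2 → R2 + R1
  [ 1  -2   0  |   6 ]
  [ 0   1   0  |  -4 ]
  [ 0   0  -1  |   2 ]
R3 → -1·R3
  [ 1  -2  0  |   6 ]
  [ 0   1  0  |  -4 ]
  [ 0   0  1  |  -2 ]
R1 → R1 + 2·R2
  [ 1  0  0  |  -2 ]
  [ 0  1  0  |  -4 ]
  [ 0  0  1  |  -2 ]
Reading off the last column: p = -2, q = -4, r = -2.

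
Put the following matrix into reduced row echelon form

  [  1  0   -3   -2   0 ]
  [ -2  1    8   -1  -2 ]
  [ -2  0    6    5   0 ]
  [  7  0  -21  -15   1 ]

[[1, 0, -3, 0, 0], [0, 1, 2, 0, 0], [0, 0, 0, 1, 0], [0, 0, 0, 0, 1]]

ρ2 -> ρ2 + 2·ρ1
  [  1  0   -3   -2   0 ]
  [  0  1    2   -5  -2 ]
  [ -2  0    6    5   0 ]
  [  7  0  -21  -15   1 ]
ρ3 -> ρ3 + 2·ρ1
  [ 1  0   -3   -2   0 ]
  [ 0  1    2   -5  -2 ]
  [ 0  0    0    1   0 ]
  [ 7  0  -21  -15   1 ]
ρ4 -> ρ4 − 7·ρ1
  [ 1  0  -3  -2   0 ]
  [ 0  1   2  -5  -2 ]
  [ 0  0   0   1   0 ]
  [ 0  0   0  -1   1 ]
ρ4 -> ρ4 + ρ3
  [ 1  0  -3  -2   0 ]
  [ 0  1   2  -5  -2 ]
  [ 0  0   0   1   0 ]
  [ 0  0   0   0   1 ]
ρ2 -> ρ2 + 2·ρ4
  [ 1  0  -3  -2  0 ]
  [ 0  1   2  -5  0 ]
  [ 0  0   0   1  0 ]
  [ 0  0   0   0  1 ]
ρ2 -> ρ2 + 5·ρ3
  [ 1  0  -3  -2  0 ]
  [ 0  1   2   0  0 ]
  [ 0  0   0   1  0 ]
  [ 0  0   0   0  1 ]
ρ1 -> ρ1 + 2·ρ3
  [ 1  0  -3  0  0 ]
  [ 0  1   2  0  0 ]
  [ 0  0   0  1  0 ]
  [ 0  0   0  0  1 ]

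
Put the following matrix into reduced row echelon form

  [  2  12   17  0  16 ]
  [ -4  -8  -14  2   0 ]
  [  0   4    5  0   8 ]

R1 ← 1/2·R1
  [  1   6  17/2  0  8 ]
  [ -4  -8   -14  2  0 ]
  [  0   4     5  0  8 ]
R2 ← R2 + 4·R1
  [ 1   6  17/2  0   8 ]
  [ 0  16    20  2  32 ]
  [ 0   4     5  0   8 ]
R2 ← 1/16·R2
  [ 1  6  17/2    0  8 ]
  [ 0  1   5/4  1/8  2 ]
  [ 0  4     5    0  8 ]
R3 ← R3 − 4·R2
  [ 1  6  17/2     0  8 ]
  [ 0  1   5/4   1/8  2 ]
  [ 0  0     0  -1/2  0 ]
R3 ← -2·R3
  [ 1  6  17/2    0  8 ]
  [ 0  1   5/4  1/8  2 ]
  [ 0  0     0    1  0 ]
R2 ← R2 − 1/8·R3
  [ 1  6  17/2  0  8 ]
  [ 0  1   5/4  0  2 ]
  [ 0  0     0  1  0 ]
R1 ← R1 − 6·R2
  [ 1  0    1  0  -4 ]
  [ 0  1  5/4  0   2 ]
  [ 0  0    0  1   0 ]

[[1, 0, 1, 0, -4], [0, 1, 5/4, 0, 2], [0, 0, 0, 1, 0]]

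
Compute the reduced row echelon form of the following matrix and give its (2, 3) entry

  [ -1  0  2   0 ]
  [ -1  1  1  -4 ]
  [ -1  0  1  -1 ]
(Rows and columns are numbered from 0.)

1

R1 -> -1·R1
  [  1  0  -2   0 ]
  [ -1  1   1  -4 ]
  [ -1  0   1  -1 ]
R2 -> R2 + R1
  [  1  0  -2   0 ]
  [  0  1  -1  -4 ]
  [ -1  0   1  -1 ]
R3 -> R3 + R1
  [ 1  0  -2   0 ]
  [ 0  1  -1  -4 ]
  [ 0  0  -1  -1 ]
R3 -> -1·R3
  [ 1  0  -2   0 ]
  [ 0  1  -1  -4 ]
  [ 0  0   1   1 ]
R2 -> R2 + R3
  [ 1  0  -2   0 ]
  [ 0  1   0  -3 ]
  [ 0  0   1   1 ]
R1 -> R1 + 2·R3
  [ 1  0  0   2 ]
  [ 0  1  0  -3 ]
  [ 0  0  1   1 ]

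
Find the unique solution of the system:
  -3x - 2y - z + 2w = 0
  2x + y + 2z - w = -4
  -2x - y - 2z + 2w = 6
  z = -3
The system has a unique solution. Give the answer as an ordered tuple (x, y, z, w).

Form the augmented matrix and row-reduce:
  [ -3  -2  -1   2  |   0 ]
  [  2   1   2  -1  |  -4 ]
  [ -2  -1  -2   2  |   6 ]
  [  0   0   1   0  |  -3 ]
R1 -> -1/3·R1
  [  1  2/3  1/3  -2/3  |   0 ]
  [  2    1    2    -1  |  -4 ]
  [ -2   -1   -2     2  |   6 ]
  [  0    0    1     0  |  -3 ]
R2 -> R2 − 2·R1
  [  1   2/3  1/3  -2/3  |   0 ]
  [  0  -1/3  4/3   1/3  |  -4 ]
  [ -2    -1   -2     2  |   6 ]
  [  0     0    1     0  |  -3 ]
R3 -> R3 + 2·R1
  [ 1   2/3   1/3  -2/3  |   0 ]
  [ 0  -1/3   4/3   1/3  |  -4 ]
  [ 0   1/3  -4/3   2/3  |   6 ]
  [ 0     0     1     0  |  -3 ]
R2 -> -3·R2
  [ 1  2/3   1/3  -2/3  |   0 ]
  [ 0    1    -4    -1  |  12 ]
  [ 0  1/3  -4/3   2/3  |   6 ]
  [ 0    0     1     0  |  -3 ]
R3 -> R3 − 1/3·R2
  [ 1  2/3  1/3  -2/3  |   0 ]
  [ 0    1   -4    -1  |  12 ]
  [ 0    0    0     1  |   2 ]
  [ 0    0    1     0  |  -3 ]
R3 <-> R4
  [ 1  2/3  1/3  -2/3  |   0 ]
  [ 0    1   -4    -1  |  12 ]
  [ 0    0    1     0  |  -3 ]
  [ 0    0    0     1  |   2 ]
R2 -> R2 + R4
  [ 1  2/3  1/3  -2/3  |   0 ]
  [ 0    1   -4     0  |  14 ]
  [ 0    0    1     0  |  -3 ]
  [ 0    0    0     1  |   2 ]
R1 -> R1 + 2/3·R4
  [ 1  2/3  1/3  0  |  4/3 ]
  [ 0    1   -4  0  |   14 ]
  [ 0    0    1  0  |   -3 ]
  [ 0    0    0  1  |    2 ]
R2 -> R2 + 4·R3
  [ 1  2/3  1/3  0  |  4/3 ]
  [ 0    1    0  0  |    2 ]
  [ 0    0    1  0  |   -3 ]
  [ 0    0    0  1  |    2 ]
R1 -> R1 − 1/3·R3
  [ 1  2/3  0  0  |  7/3 ]
  [ 0    1  0  0  |    2 ]
  [ 0    0  1  0  |   -3 ]
  [ 0    0  0  1  |    2 ]
R1 -> R1 − 2/3·R2
  [ 1  0  0  0  |   1 ]
  [ 0  1  0  0  |   2 ]
  [ 0  0  1  0  |  -3 ]
  [ 0  0  0  1  |   2 ]
Reading off the last column: x = 1, y = 2, z = -3, w = 2.

(1, 2, -3, 2)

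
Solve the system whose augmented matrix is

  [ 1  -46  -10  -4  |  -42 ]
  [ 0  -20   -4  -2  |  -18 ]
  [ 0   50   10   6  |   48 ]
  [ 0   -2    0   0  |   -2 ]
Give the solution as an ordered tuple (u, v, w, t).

r2 -> -1/20·r2
  [ 1  -46  -10    -4  |   -42 ]
  [ 0    1  1/5  1/10  |  9/10 ]
  [ 0   50   10     6  |    48 ]
  [ 0   -2    0     0  |    -2 ]
r3 -> r3 − 50·r2
  [ 1  -46  -10    -4  |   -42 ]
  [ 0    1  1/5  1/10  |  9/10 ]
  [ 0    0    0     1  |     3 ]
  [ 0   -2    0     0  |    -2 ]
r4 -> r4 + 2·r2
  [ 1  -46  -10    -4  |   -42 ]
  [ 0    1  1/5  1/10  |  9/10 ]
  [ 0    0    0     1  |     3 ]
  [ 0    0  2/5   1/5  |  -1/5 ]
r3 <=> r4
  [ 1  -46  -10    -4  |   -42 ]
  [ 0    1  1/5  1/10  |  9/10 ]
  [ 0    0  2/5   1/5  |  -1/5 ]
  [ 0    0    0     1  |     3 ]
r3 -> 5/2·r3
  [ 1  -46  -10    -4  |   -42 ]
  [ 0    1  1/5  1/10  |  9/10 ]
  [ 0    0    1   1/2  |  -1/2 ]
  [ 0    0    0     1  |     3 ]
r3 -> r3 − 1/2·r4
  [ 1  -46  -10    -4  |   -42 ]
  [ 0    1  1/5  1/10  |  9/10 ]
  [ 0    0    1     0  |    -2 ]
  [ 0    0    0     1  |     3 ]
r2 -> r2 − 1/10·r4
  [ 1  -46  -10  -4  |  -42 ]
  [ 0    1  1/5   0  |  3/5 ]
  [ 0    0    1   0  |   -2 ]
  [ 0    0    0   1  |    3 ]
r1 -> r1 + 4·r4
  [ 1  -46  -10  0  |  -30 ]
  [ 0    1  1/5  0  |  3/5 ]
  [ 0    0    1  0  |   -2 ]
  [ 0    0    0  1  |    3 ]
r2 -> r2 − 1/5·r3
  [ 1  -46  -10  0  |  -30 ]
  [ 0    1    0  0  |    1 ]
  [ 0    0    1  0  |   -2 ]
  [ 0    0    0  1  |    3 ]
r1 -> r1 + 10·r3
  [ 1  -46  0  0  |  -50 ]
  [ 0    1  0  0  |    1 ]
  [ 0    0  1  0  |   -2 ]
  [ 0    0  0  1  |    3 ]
r1 -> r1 + 46·r2
  [ 1  0  0  0  |  -4 ]
  [ 0  1  0  0  |   1 ]
  [ 0  0  1  0  |  -2 ]
  [ 0  0  0  1  |   3 ]
Reading off the last column: u = -4, v = 1, w = -2, t = 3.

(-4, 1, -2, 3)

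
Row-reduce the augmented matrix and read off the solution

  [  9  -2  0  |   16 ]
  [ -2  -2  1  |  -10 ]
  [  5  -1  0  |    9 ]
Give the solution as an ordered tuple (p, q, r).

(2, 1, -4)

R1 ← 1/9·R1
  [  1  -2/9  0  |  16/9 ]
  [ -2    -2  1  |   -10 ]
  [  5    -1  0  |     9 ]
R2 ← R2 + 2·R1
  [ 1   -2/9  0  |   16/9 ]
  [ 0  -22/9  1  |  -58/9 ]
  [ 5     -1  0  |      9 ]
R3 ← R3 − 5·R1
  [ 1   -2/9  0  |   16/9 ]
  [ 0  -22/9  1  |  -58/9 ]
  [ 0    1/9  0  |    1/9 ]
R2 ← -9/22·R2
  [ 1  -2/9      0  |   16/9 ]
  [ 0     1  -9/22  |  29/11 ]
  [ 0   1/9      0  |    1/9 ]
R3 ← R3 − 1/9·R2
  [ 1  -2/9      0  |   16/9 ]
  [ 0     1  -9/22  |  29/11 ]
  [ 0     0   1/22  |  -2/11 ]
R3 ← 22·R3
  [ 1  -2/9      0  |   16/9 ]
  [ 0     1  -9/22  |  29/11 ]
  [ 0     0      1  |     -4 ]
R2 ← R2 + 9/22·R3
  [ 1  -2/9  0  |  16/9 ]
  [ 0     1  0  |     1 ]
  [ 0     0  1  |    -4 ]
R1 ← R1 + 2/9·R2
  [ 1  0  0  |   2 ]
  [ 0  1  0  |   1 ]
  [ 0  0  1  |  -4 ]
Reading off the last column: p = 2, q = 1, r = -4.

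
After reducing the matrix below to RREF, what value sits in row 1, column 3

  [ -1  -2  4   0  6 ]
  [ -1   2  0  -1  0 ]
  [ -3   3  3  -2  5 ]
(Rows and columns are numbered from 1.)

-2

ρ1 ← -1·ρ1
  [  1  2  -4   0  -6 ]
  [ -1  2   0  -1   0 ]
  [ -3  3   3  -2   5 ]
ρ2 ← ρ2 + ρ1
  [  1  2  -4   0  -6 ]
  [  0  4  -4  -1  -6 ]
  [ -3  3   3  -2   5 ]
ρ3 ← ρ3 + 3·ρ1
  [ 1  2  -4   0   -6 ]
  [ 0  4  -4  -1   -6 ]
  [ 0  9  -9  -2  -13 ]
ρ2 ← 1/4·ρ2
  [ 1  2  -4     0    -6 ]
  [ 0  1  -1  -1/4  -3/2 ]
  [ 0  9  -9    -2   -13 ]
ρ3 ← ρ3 − 9·ρ2
  [ 1  2  -4     0    -6 ]
  [ 0  1  -1  -1/4  -3/2 ]
  [ 0  0   0   1/4   1/2 ]
ρ3 ← 4·ρ3
  [ 1  2  -4     0    -6 ]
  [ 0  1  -1  -1/4  -3/2 ]
  [ 0  0   0     1     2 ]
ρ2 ← ρ2 + 1/4·ρ3
  [ 1  2  -4  0  -6 ]
  [ 0  1  -1  0  -1 ]
  [ 0  0   0  1   2 ]
ρ1 ← ρ1 − 2·ρ2
  [ 1  0  -2  0  -4 ]
  [ 0  1  -1  0  -1 ]
  [ 0  0   0  1   2 ]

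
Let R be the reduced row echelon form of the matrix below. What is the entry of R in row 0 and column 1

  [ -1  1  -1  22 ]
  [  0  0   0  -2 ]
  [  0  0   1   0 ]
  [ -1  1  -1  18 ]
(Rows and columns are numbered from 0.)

r1 → -1·r1
  [  1  -1   1  -22 ]
  [  0   0   0   -2 ]
  [  0   0   1    0 ]
  [ -1   1  -1   18 ]
r4 → r4 + r1
  [ 1  -1  1  -22 ]
  [ 0   0  0   -2 ]
  [ 0   0  1    0 ]
  [ 0   0  0   -4 ]
r2 <=> r3
  [ 1  -1  1  -22 ]
  [ 0   0  1    0 ]
  [ 0   0  0   -2 ]
  [ 0   0  0   -4 ]
r3 → -1/2·r3
  [ 1  -1  1  -22 ]
  [ 0   0  1    0 ]
  [ 0   0  0    1 ]
  [ 0   0  0   -4 ]
r4 → r4 + 4·r3
  [ 1  -1  1  -22 ]
  [ 0   0  1    0 ]
  [ 0   0  0    1 ]
  [ 0   0  0    0 ]
r1 → r1 + 22·r3
  [ 1  -1  1  0 ]
  [ 0   0  1  0 ]
  [ 0   0  0  1 ]
  [ 0   0  0  0 ]
r1 → r1 − r2
  [ 1  -1  0  0 ]
  [ 0   0  1  0 ]
  [ 0   0  0  1 ]
  [ 0   0  0  0 ]

-1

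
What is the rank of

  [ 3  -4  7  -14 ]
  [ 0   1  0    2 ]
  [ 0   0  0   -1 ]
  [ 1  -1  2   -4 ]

rank = 4

Multiply R1 by 1/3.
  [ 1  -4/3  7/3  -14/3 ]
  [ 0     1    0      2 ]
  [ 0     0    0     -1 ]
  [ 1    -1    2     -4 ]
Subtract R1 from R4.
  [ 1  -4/3   7/3  -14/3 ]
  [ 0     1     0      2 ]
  [ 0     0     0     -1 ]
  [ 0   1/3  -1/3    2/3 ]
Subtract 1/3 times R2 from R4.
  [ 1  -4/3   7/3  -14/3 ]
  [ 0     1     0      2 ]
  [ 0     0     0     -1 ]
  [ 0     0  -1/3      0 ]
Swap R3 and R4.
  [ 1  -4/3   7/3  -14/3 ]
  [ 0     1     0      2 ]
  [ 0     0  -1/3      0 ]
  [ 0     0     0     -1 ]
Multiply R3 by -3.
  [ 1  -4/3  7/3  -14/3 ]
  [ 0     1    0      2 ]
  [ 0     0    1      0 ]
  [ 0     0    0     -1 ]
Multiply R4 by -1.
  [ 1  -4/3  7/3  -14/3 ]
  [ 0     1    0      2 ]
  [ 0     0    1      0 ]
  [ 0     0    0      1 ]
Subtract 2 times R4 from R2.
  [ 1  -4/3  7/3  -14/3 ]
  [ 0     1    0      0 ]
  [ 0     0    1      0 ]
  [ 0     0    0      1 ]
Add 14/3 times R4 to R1.
  [ 1  -4/3  7/3  0 ]
  [ 0     1    0  0 ]
  [ 0     0    1  0 ]
  [ 0     0    0  1 ]
Subtract 7/3 times R3 from R1.
  [ 1  -4/3  0  0 ]
  [ 0     1  0  0 ]
  [ 0     0  1  0 ]
  [ 0     0  0  1 ]
Add 4/3 times R2 to R1.
  [ 1  0  0  0 ]
  [ 0  1  0  0 ]
  [ 0  0  1  0 ]
  [ 0  0  0  1 ]
The reduced form has 4 nonzero rows.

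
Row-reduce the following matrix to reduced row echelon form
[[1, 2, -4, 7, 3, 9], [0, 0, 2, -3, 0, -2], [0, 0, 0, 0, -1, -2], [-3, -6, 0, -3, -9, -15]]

Add 3 times R1 to R4.
  [ 1  2   -4   7   3   9 ]
  [ 0  0    2  -3   0  -2 ]
  [ 0  0    0   0  -1  -2 ]
  [ 0  0  -12  18   0  12 ]
Multiply R2 by 1/2.
  [ 1  2   -4     7   3   9 ]
  [ 0  0    1  -3/2   0  -1 ]
  [ 0  0    0     0  -1  -2 ]
  [ 0  0  -12    18   0  12 ]
Add 12 times R2 to R4.
  [ 1  2  -4     7   3   9 ]
  [ 0  0   1  -3/2   0  -1 ]
  [ 0  0   0     0  -1  -2 ]
  [ 0  0   0     0   0   0 ]
Multiply R3 by -1.
  [ 1  2  -4     7  3   9 ]
  [ 0  0   1  -3/2  0  -1 ]
  [ 0  0   0     0  1   2 ]
  [ 0  0   0     0  0   0 ]
Subtract 3 times R3 from R1.
  [ 1  2  -4     7  0   3 ]
  [ 0  0   1  -3/2  0  -1 ]
  [ 0  0   0     0  1   2 ]
  [ 0  0   0     0  0   0 ]
Add 4 times R2 to R1.
  [ 1  2  0     1  0  -1 ]
  [ 0  0  1  -3/2  0  -1 ]
  [ 0  0  0     0  1   2 ]
  [ 0  0  0     0  0   0 ]

[[1, 2, 0, 1, 0, -1], [0, 0, 1, -3/2, 0, -1], [0, 0, 0, 0, 1, 2], [0, 0, 0, 0, 0, 0]]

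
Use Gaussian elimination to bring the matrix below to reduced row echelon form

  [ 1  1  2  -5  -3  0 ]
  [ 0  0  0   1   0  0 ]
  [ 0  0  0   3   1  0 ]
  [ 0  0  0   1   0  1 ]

[[1, 1, 2, 0, 0, 0], [0, 0, 0, 1, 0, 0], [0, 0, 0, 0, 1, 0], [0, 0, 0, 0, 0, 1]]

R3 ← R3 − 3·R2
  [ 1  1  2  -5  -3  0 ]
  [ 0  0  0   1   0  0 ]
  [ 0  0  0   0   1  0 ]
  [ 0  0  0   1   0  1 ]
R4 ← R4 − R2
  [ 1  1  2  -5  -3  0 ]
  [ 0  0  0   1   0  0 ]
  [ 0  0  0   0   1  0 ]
  [ 0  0  0   0   0  1 ]
R1 ← R1 + 3·R3
  [ 1  1  2  -5  0  0 ]
  [ 0  0  0   1  0  0 ]
  [ 0  0  0   0  1  0 ]
  [ 0  0  0   0  0  1 ]
R1 ← R1 + 5·R2
  [ 1  1  2  0  0  0 ]
  [ 0  0  0  1  0  0 ]
  [ 0  0  0  0  1  0 ]
  [ 0  0  0  0  0  1 ]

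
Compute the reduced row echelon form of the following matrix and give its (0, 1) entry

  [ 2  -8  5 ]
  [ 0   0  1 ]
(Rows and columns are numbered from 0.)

-4

Multiply ρ1 by 1/2.
  [ 1  -4  5/2 ]
  [ 0   0    1 ]
Subtract 5/2 times ρ2 from ρ1.
  [ 1  -4  0 ]
  [ 0   0  1 ]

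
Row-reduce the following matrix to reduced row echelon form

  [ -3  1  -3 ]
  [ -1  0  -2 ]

[[1, 0, 2], [0, 1, 3]]

ρ1 → -1/3·ρ1
  [  1  -1/3   1 ]
  [ -1     0  -2 ]
ρ2 → ρ2 + ρ1
  [ 1  -1/3   1 ]
  [ 0  -1/3  -1 ]
ρ2 → -3·ρ2
  [ 1  -1/3  1 ]
  [ 0     1  3 ]
ρ1 → ρ1 + 1/3·ρ2
  [ 1  0  2 ]
  [ 0  1  3 ]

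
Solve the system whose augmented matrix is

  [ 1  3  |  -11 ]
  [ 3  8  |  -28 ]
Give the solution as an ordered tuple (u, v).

Subtract 3 times R1 from R2.
  [ 1   3  |  -11 ]
  [ 0  -1  |    5 ]
Multiply R2 by -1.
  [ 1  3  |  -11 ]
  [ 0  1  |   -5 ]
Subtract 3 times R2 from R1.
  [ 1  0  |   4 ]
  [ 0  1  |  -5 ]
Reading off the last column: u = 4, v = -5.

(4, -5)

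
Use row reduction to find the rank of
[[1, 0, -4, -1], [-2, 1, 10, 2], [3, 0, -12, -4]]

r2 := r2 + 2·r1
  [ 1  0   -4  -1 ]
  [ 0  1    2   0 ]
  [ 3  0  -12  -4 ]
r3 := r3 − 3·r1
  [ 1  0  -4  -1 ]
  [ 0  1   2   0 ]
  [ 0  0   0  -1 ]
r3 := -1·r3
  [ 1  0  -4  -1 ]
  [ 0  1   2   0 ]
  [ 0  0   0   1 ]
r1 := r1 + r3
  [ 1  0  -4  0 ]
  [ 0  1   2  0 ]
  [ 0  0   0  1 ]
The reduced form has 3 nonzero rows.

rank = 3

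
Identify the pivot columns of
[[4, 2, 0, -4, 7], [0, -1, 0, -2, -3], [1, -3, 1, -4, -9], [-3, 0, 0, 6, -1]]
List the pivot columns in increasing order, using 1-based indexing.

1, 2, 3, 5

Multiply r1 by 1/4.
Subtract r1 from r3.
Add 3 times r1 to r4.
Multiply r2 by -1.
Add 7/2 times r2 to r3.
Subtract 3/2 times r2 from r4.
Multiply r4 by -4.
Add 1/4 times r4 to r3.
Subtract 3 times r4 from r2.
Subtract 7/4 times r4 from r1.
Subtract 1/2 times r2 from r1.
Pivot columns are the columns containing a leading 1.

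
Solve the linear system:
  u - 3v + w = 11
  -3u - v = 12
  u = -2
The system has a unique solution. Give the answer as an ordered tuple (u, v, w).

Form the augmented matrix and row-reduce:
  [  1  -3  1  |  11 ]
  [ -3  -1  0  |  12 ]
  [  1   0  0  |  -2 ]
R2 → R2 + 3·R1
R3 → R3 − R1
R2 → -1/10·R2
R3 → R3 − 3·R2
R3 → -10·R3
R2 → R2 + 3/10·R3
R1 → R1 − R3
R1 → R1 + 3·R2
Reading off the last column: u = -2, v = -6, w = -5.

(-2, -6, -5)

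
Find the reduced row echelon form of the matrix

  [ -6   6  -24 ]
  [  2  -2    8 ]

ρ1 ← -1/6·ρ1
  [ 1  -1  4 ]
  [ 2  -2  8 ]
ρ2 ← ρ2 − 2·ρ1
  [ 1  -1  4 ]
  [ 0   0  0 ]

[[1, -1, 4], [0, 0, 0]]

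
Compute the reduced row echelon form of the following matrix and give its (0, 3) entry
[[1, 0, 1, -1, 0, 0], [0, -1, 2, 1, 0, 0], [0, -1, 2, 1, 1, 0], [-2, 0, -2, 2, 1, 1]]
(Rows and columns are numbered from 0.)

Add 2 times R1 to R4.
Multiply R2 by -1.
Add R2 to R3.
Subtract R3 from R4.

-1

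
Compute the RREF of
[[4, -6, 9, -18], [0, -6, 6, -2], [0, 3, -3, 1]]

[[1, 0, 3/4, -4], [0, 1, -1, 1/3], [0, 0, 0, 0]]

R1 ← 1/4·R1
  [ 1  -3/2  9/4  -9/2 ]
  [ 0    -6    6    -2 ]
  [ 0     3   -3     1 ]
R2 ← -1/6·R2
  [ 1  -3/2  9/4  -9/2 ]
  [ 0     1   -1   1/3 ]
  [ 0     3   -3     1 ]
R3 ← R3 − 3·R2
  [ 1  -3/2  9/4  -9/2 ]
  [ 0     1   -1   1/3 ]
  [ 0     0    0     0 ]
R1 ← R1 + 3/2·R2
  [ 1  0  3/4   -4 ]
  [ 0  1   -1  1/3 ]
  [ 0  0    0    0 ]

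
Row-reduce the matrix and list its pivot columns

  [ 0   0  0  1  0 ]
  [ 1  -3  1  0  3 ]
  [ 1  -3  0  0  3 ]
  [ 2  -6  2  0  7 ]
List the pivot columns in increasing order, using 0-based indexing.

r1 ↔ r2
  [ 1  -3  1  0  3 ]
  [ 0   0  0  1  0 ]
  [ 1  -3  0  0  3 ]
  [ 2  -6  2  0  7 ]
r3 → r3 − r1
  [ 1  -3   1  0  3 ]
  [ 0   0   0  1  0 ]
  [ 0   0  -1  0  0 ]
  [ 2  -6   2  0  7 ]
r4 → r4 − 2·r1
  [ 1  -3   1  0  3 ]
  [ 0   0   0  1  0 ]
  [ 0   0  -1  0  0 ]
  [ 0   0   0  0  1 ]
r2 ↔ r3
  [ 1  -3   1  0  3 ]
  [ 0   0  -1  0  0 ]
  [ 0   0   0  1  0 ]
  [ 0   0   0  0  1 ]
r2 → -1·r2
  [ 1  -3  1  0  3 ]
  [ 0   0  1  0  0 ]
  [ 0   0  0  1  0 ]
  [ 0   0  0  0  1 ]
r1 → r1 − 3·r4
  [ 1  -3  1  0  0 ]
  [ 0   0  1  0  0 ]
  [ 0   0  0  1  0 ]
  [ 0   0  0  0  1 ]
r1 → r1 − r2
  [ 1  -3  0  0  0 ]
  [ 0   0  1  0  0 ]
  [ 0   0  0  1  0 ]
  [ 0   0  0  0  1 ]
Pivot columns are the columns containing a leading 1.

0, 2, 3, 4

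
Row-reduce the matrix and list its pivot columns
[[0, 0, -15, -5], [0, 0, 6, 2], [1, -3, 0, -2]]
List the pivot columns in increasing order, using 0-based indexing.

R1 ↔ R3
  [ 1  -3    0  -2 ]
  [ 0   0    6   2 ]
  [ 0   0  -15  -5 ]
R2 -> 1/6·R2
  [ 1  -3    0   -2 ]
  [ 0   0    1  1/3 ]
  [ 0   0  -15   -5 ]
R3 -> R3 + 15·R2
  [ 1  -3  0   -2 ]
  [ 0   0  1  1/3 ]
  [ 0   0  0    0 ]
Pivot columns are the columns containing a leading 1.

0, 2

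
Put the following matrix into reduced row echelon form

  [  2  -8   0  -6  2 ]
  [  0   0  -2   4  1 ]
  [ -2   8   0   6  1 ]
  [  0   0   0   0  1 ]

r1 ← 1/2·r1
  [  1  -4   0  -3  1 ]
  [  0   0  -2   4  1 ]
  [ -2   8   0   6  1 ]
  [  0   0   0   0  1 ]
r3 ← r3 + 2·r1
  [ 1  -4   0  -3  1 ]
  [ 0   0  -2   4  1 ]
  [ 0   0   0   0  3 ]
  [ 0   0   0   0  1 ]
r2 ← -1/2·r2
  [ 1  -4  0  -3     1 ]
  [ 0   0  1  -2  -1/2 ]
  [ 0   0  0   0     3 ]
  [ 0   0  0   0     1 ]
r3 ← 1/3·r3
  [ 1  -4  0  -3     1 ]
  [ 0   0  1  -2  -1/2 ]
  [ 0   0  0   0     1 ]
  [ 0   0  0   0     1 ]
r4 ← r4 − r3
  [ 1  -4  0  -3     1 ]
  [ 0   0  1  -2  -1/2 ]
  [ 0   0  0   0     1 ]
  [ 0   0  0   0     0 ]
r2 ← r2 + 1/2·r3
  [ 1  -4  0  -3  1 ]
  [ 0   0  1  -2  0 ]
  [ 0   0  0   0  1 ]
  [ 0   0  0   0  0 ]
r1 ← r1 − r3
  [ 1  -4  0  -3  0 ]
  [ 0   0  1  -2  0 ]
  [ 0   0  0   0  1 ]
  [ 0   0  0   0  0 ]

[[1, -4, 0, -3, 0], [0, 0, 1, -2, 0], [0, 0, 0, 0, 1], [0, 0, 0, 0, 0]]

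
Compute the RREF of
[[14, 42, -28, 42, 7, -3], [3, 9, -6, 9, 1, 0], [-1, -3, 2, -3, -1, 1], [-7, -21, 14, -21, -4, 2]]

Multiply R1 by 1/14.
  [  1    3  -2    3  1/2  -3/14 ]
  [  3    9  -6    9    1      0 ]
  [ -1   -3   2   -3   -1      1 ]
  [ -7  -21  14  -21   -4      2 ]
Subtract 3 times R1 from R2.
  [  1    3  -2    3   1/2  -3/14 ]
  [  0    0   0    0  -1/2   9/14 ]
  [ -1   -3   2   -3    -1      1 ]
  [ -7  -21  14  -21    -4      2 ]
Add R1 to R3.
  [  1    3  -2    3   1/2  -3/14 ]
  [  0    0   0    0  -1/2   9/14 ]
  [  0    0   0    0  -1/2  11/14 ]
  [ -7  -21  14  -21    -4      2 ]
Add 7 times R1 to R4.
  [ 1  3  -2  3   1/2  -3/14 ]
  [ 0  0   0  0  -1/2   9/14 ]
  [ 0  0   0  0  -1/2  11/14 ]
  [ 0  0   0  0  -1/2    1/2 ]
Multiply R2 by -2.
  [ 1  3  -2  3   1/2  -3/14 ]
  [ 0  0   0  0     1   -9/7 ]
  [ 0  0   0  0  -1/2  11/14 ]
  [ 0  0   0  0  -1/2    1/2 ]
Add 1/2 times R2 to R3.
  [ 1  3  -2  3   1/2  -3/14 ]
  [ 0  0   0  0     1   -9/7 ]
  [ 0  0   0  0     0    1/7 ]
  [ 0  0   0  0  -1/2    1/2 ]
Add 1/2 times R2 to R4.
  [ 1  3  -2  3  1/2  -3/14 ]
  [ 0  0   0  0    1   -9/7 ]
  [ 0  0   0  0    0    1/7 ]
  [ 0  0   0  0    0   -1/7 ]
Multiply R3 by 7.
  [ 1  3  -2  3  1/2  -3/14 ]
  [ 0  0   0  0    1   -9/7 ]
  [ 0  0   0  0    0      1 ]
  [ 0  0   0  0    0   -1/7 ]
Add 1/7 times R3 to R4.
  [ 1  3  -2  3  1/2  -3/14 ]
  [ 0  0   0  0    1   -9/7 ]
  [ 0  0   0  0    0      1 ]
  [ 0  0   0  0    0      0 ]
Add 9/7 times R3 to R2.
  [ 1  3  -2  3  1/2  -3/14 ]
  [ 0  0   0  0    1      0 ]
  [ 0  0   0  0    0      1 ]
  [ 0  0   0  0    0      0 ]
Add 3/14 times R3 to R1.
  [ 1  3  -2  3  1/2  0 ]
  [ 0  0   0  0    1  0 ]
  [ 0  0   0  0    0  1 ]
  [ 0  0   0  0    0  0 ]
Subtract 1/2 times R2 from R1.
  [ 1  3  -2  3  0  0 ]
  [ 0  0   0  0  1  0 ]
  [ 0  0   0  0  0  1 ]
  [ 0  0   0  0  0  0 ]

[[1, 3, -2, 3, 0, 0], [0, 0, 0, 0, 1, 0], [0, 0, 0, 0, 0, 1], [0, 0, 0, 0, 0, 0]]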